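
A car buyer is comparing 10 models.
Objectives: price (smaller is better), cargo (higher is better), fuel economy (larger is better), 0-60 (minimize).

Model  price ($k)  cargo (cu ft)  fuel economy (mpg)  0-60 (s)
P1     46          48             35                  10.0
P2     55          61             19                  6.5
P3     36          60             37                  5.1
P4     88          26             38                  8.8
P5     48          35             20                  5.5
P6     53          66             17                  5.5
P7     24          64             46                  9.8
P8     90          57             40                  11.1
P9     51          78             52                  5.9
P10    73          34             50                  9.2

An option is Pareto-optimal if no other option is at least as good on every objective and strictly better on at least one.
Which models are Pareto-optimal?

P3, P6, P7, P9

P1: dominated by P3 (price 36≤46, cargo 60≥48, fuel economy 37≥35, 0-60 5.1≤10.0).
P2: dominated by P9 (price 51≤55, cargo 78≥61, fuel economy 52≥19, 0-60 5.9≤6.5).
P3: not dominated (best 0-60).
P4: dominated by P9 (price 51≤88, cargo 78≥26, fuel economy 52≥38, 0-60 5.9≤8.8).
P5: dominated by P3 (price 36≤48, cargo 60≥35, fuel economy 37≥20, 0-60 5.1≤5.5).
P6: not dominated.
P7: not dominated (best price).
P8: dominated by P7 (price 24≤90, cargo 64≥57, fuel economy 46≥40, 0-60 9.8≤11.1).
P9: not dominated (best cargo).
P10: dominated by P9 (price 51≤73, cargo 78≥34, fuel economy 52≥50, 0-60 5.9≤9.2).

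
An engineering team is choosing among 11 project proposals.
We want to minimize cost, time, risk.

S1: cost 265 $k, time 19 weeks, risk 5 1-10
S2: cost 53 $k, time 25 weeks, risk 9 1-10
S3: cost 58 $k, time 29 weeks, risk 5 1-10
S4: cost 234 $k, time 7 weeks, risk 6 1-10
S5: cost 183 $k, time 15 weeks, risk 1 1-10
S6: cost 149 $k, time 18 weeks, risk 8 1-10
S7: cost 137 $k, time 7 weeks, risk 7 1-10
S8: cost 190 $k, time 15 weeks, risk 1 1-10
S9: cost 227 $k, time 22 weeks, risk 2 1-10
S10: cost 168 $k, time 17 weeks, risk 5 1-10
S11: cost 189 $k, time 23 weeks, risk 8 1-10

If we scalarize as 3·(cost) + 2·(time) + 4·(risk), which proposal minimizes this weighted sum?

S2

S1: 3·265 + 2·19 + 4·5 = 853
S2: 3·53 + 2·25 + 4·9 = 245
S3: 3·58 + 2·29 + 4·5 = 252
S4: 3·234 + 2·7 + 4·6 = 740
S5: 3·183 + 2·15 + 4·1 = 583
S6: 3·149 + 2·18 + 4·8 = 515
S7: 3·137 + 2·7 + 4·7 = 453
S8: 3·190 + 2·15 + 4·1 = 604
S9: 3·227 + 2·22 + 4·2 = 733
S10: 3·168 + 2·17 + 4·5 = 558
S11: 3·189 + 2·23 + 4·8 = 645
Lowest: S2 at 245.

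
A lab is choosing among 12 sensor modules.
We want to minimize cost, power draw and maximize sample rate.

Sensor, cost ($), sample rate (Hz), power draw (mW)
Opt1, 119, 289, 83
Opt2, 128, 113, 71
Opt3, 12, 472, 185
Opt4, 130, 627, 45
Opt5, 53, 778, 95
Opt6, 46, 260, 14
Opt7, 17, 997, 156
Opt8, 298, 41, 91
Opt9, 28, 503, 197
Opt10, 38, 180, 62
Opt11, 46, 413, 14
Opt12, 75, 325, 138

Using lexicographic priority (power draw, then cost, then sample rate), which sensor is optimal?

First minimize power draw: best is 14, kept {Opt6, Opt11}.
Then minimize cost: best is 46, kept {Opt6, Opt11}.
Then maximize sample rate: best is 413, kept {Opt11}.

Opt11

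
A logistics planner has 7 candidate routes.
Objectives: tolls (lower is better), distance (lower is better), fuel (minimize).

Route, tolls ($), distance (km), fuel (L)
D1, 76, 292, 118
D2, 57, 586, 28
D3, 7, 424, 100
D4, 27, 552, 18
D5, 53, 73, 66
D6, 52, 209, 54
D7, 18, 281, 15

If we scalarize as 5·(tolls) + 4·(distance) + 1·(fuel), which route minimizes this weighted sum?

D1: 5·76 + 4·292 + 1·118 = 1666
D2: 5·57 + 4·586 + 1·28 = 2657
D3: 5·7 + 4·424 + 1·100 = 1831
D4: 5·27 + 4·552 + 1·18 = 2361
D5: 5·53 + 4·73 + 1·66 = 623
D6: 5·52 + 4·209 + 1·54 = 1150
D7: 5·18 + 4·281 + 1·15 = 1229
Lowest: D5 at 623.

D5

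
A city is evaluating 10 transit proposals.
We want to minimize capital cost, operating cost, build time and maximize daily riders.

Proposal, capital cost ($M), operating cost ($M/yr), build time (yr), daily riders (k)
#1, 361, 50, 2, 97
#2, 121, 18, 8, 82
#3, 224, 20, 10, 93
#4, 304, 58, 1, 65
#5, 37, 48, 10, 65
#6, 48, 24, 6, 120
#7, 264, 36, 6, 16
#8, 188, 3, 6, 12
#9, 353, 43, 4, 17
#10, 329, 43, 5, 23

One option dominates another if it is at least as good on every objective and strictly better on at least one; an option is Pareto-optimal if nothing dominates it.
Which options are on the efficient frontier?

#1: not dominated.
#2: not dominated.
#3: not dominated.
#4: not dominated (best build time).
#5: not dominated (best capital cost).
#6: not dominated (best daily riders).
#7: dominated by #6 (capital cost 48≤264, operating cost 24≤36, build time 6≤6, daily riders 120≥16).
#8: not dominated (best operating cost).
#9: not dominated.
#10: not dominated.

#1, #2, #3, #4, #5, #6, #8, #9, #10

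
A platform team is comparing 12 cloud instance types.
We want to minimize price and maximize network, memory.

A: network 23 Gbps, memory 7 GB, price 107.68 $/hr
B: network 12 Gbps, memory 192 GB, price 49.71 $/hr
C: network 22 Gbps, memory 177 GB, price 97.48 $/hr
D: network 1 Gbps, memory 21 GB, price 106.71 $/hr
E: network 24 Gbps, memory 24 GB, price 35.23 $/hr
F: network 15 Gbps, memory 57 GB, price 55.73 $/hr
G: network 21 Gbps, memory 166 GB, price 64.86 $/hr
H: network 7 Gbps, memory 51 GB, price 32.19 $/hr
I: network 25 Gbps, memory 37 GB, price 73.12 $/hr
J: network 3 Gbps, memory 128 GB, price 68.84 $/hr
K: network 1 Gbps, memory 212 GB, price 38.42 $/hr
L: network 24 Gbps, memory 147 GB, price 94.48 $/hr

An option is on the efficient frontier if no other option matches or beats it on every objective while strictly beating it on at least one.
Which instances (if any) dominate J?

B, G

B: network 12≥3, memory 192≥128, price 49.71≤68.84 — dominates J.
G: network 21≥3, memory 166≥128, price 64.86≤68.84 — dominates J.
Others (A, C, D, E, F, H, I, K, L) are each worse than J on at least one objective.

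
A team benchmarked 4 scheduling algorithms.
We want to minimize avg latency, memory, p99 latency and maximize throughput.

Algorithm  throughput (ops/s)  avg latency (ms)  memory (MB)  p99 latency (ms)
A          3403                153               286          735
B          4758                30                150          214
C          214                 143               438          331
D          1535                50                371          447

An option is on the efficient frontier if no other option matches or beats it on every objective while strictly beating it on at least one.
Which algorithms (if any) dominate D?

B: throughput 4758≥1535, avg latency 30≤50, memory 150≤371, p99 latency 214≤447 — dominates D.
Others (A, C) are each worse than D on at least one objective.

B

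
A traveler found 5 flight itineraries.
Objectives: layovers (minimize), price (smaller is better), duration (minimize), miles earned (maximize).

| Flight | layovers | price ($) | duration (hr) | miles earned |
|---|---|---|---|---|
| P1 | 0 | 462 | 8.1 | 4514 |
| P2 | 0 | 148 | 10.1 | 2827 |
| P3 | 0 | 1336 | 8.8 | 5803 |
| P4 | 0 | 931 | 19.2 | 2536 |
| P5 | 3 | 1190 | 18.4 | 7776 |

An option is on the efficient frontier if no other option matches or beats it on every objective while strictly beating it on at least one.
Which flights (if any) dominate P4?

P1, P2

P1: layovers 0≤0, price 462≤931, duration 8.1≤19.2, miles earned 4514≥2536 — dominates P4.
P2: layovers 0≤0, price 148≤931, duration 10.1≤19.2, miles earned 2827≥2536 — dominates P4.
Others (P3, P5) are each worse than P4 on at least one objective.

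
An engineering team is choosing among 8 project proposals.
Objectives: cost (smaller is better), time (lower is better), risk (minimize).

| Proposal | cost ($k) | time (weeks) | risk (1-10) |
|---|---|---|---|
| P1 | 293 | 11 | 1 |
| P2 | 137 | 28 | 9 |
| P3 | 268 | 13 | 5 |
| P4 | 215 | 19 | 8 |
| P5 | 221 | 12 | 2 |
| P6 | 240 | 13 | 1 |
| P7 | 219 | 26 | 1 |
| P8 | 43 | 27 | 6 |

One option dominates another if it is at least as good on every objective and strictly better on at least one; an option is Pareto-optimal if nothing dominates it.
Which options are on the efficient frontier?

P1: not dominated (best time).
P2: dominated by P8 (cost 43≤137, time 27≤28, risk 6≤9).
P3: dominated by P5 (cost 221≤268, time 12≤13, risk 2≤5).
P4: not dominated.
P5: not dominated.
P6: not dominated.
P7: not dominated.
P8: not dominated (best cost).

P1, P4, P5, P6, P7, P8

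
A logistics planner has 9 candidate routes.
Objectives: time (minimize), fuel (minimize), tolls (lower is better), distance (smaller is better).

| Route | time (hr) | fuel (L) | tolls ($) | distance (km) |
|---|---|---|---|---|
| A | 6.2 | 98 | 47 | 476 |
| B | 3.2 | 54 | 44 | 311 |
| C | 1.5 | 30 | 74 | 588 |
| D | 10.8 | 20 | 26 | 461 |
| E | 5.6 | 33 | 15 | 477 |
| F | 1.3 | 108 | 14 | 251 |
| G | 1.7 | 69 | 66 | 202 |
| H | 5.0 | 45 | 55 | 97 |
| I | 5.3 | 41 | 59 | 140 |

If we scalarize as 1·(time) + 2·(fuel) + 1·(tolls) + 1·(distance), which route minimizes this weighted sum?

H

A: 1·6.2 + 2·98 + 1·47 + 1·476 = 725.2
B: 1·3.2 + 2·54 + 1·44 + 1·311 = 466.2
C: 1·1.5 + 2·30 + 1·74 + 1·588 = 723.5
D: 1·10.8 + 2·20 + 1·26 + 1·461 = 537.8
E: 1·5.6 + 2·33 + 1·15 + 1·477 = 563.6
F: 1·1.3 + 2·108 + 1·14 + 1·251 = 482.3
G: 1·1.7 + 2·69 + 1·66 + 1·202 = 407.7
H: 1·5.0 + 2·45 + 1·55 + 1·97 = 247.0
I: 1·5.3 + 2·41 + 1·59 + 1·140 = 286.3
Lowest: H at 247.0.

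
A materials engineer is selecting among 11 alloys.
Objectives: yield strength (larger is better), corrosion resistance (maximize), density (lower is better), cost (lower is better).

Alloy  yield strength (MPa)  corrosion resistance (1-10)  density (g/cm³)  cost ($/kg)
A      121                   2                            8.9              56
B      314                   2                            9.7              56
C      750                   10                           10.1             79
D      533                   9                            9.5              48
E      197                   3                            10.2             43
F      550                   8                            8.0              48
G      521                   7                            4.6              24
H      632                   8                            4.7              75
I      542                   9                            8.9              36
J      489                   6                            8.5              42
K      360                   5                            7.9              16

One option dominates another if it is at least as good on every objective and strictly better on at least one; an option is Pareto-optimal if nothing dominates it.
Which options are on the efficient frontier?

A: dominated by F (yield strength 550≥121, corrosion resistance 8≥2, density 8.0≤8.9, cost 48≤56).
B: dominated by D (yield strength 533≥314, corrosion resistance 9≥2, density 9.5≤9.7, cost 48≤56).
C: not dominated (best yield strength).
D: dominated by I (yield strength 542≥533, corrosion resistance 9≥9, density 8.9≤9.5, cost 36≤48).
E: dominated by G (yield strength 521≥197, corrosion resistance 7≥3, density 4.6≤10.2, cost 24≤43).
F: not dominated.
G: not dominated (best density).
H: not dominated.
I: not dominated.
J: dominated by G (yield strength 521≥489, corrosion resistance 7≥6, density 4.6≤8.5, cost 24≤42).
K: not dominated (best cost).

C, F, G, H, I, K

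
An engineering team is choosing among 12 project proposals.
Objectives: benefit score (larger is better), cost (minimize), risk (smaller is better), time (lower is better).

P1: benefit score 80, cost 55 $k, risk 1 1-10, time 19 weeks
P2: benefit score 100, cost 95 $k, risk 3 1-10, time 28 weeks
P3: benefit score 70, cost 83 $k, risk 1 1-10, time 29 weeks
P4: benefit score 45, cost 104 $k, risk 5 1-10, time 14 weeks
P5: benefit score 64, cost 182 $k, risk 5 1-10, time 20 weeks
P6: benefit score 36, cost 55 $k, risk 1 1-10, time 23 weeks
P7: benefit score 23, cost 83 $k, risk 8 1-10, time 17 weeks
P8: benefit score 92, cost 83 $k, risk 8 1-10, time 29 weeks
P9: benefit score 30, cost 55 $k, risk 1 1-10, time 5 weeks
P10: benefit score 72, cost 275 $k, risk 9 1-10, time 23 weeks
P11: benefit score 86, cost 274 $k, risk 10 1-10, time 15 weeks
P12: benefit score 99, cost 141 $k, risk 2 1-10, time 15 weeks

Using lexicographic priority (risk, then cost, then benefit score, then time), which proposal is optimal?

P1

First minimize risk: best is 1, kept {P1, P3, P6, P9}.
Then minimize cost: best is 55, kept {P1, P6, P9}.
Then maximize benefit score: best is 80, kept {P1}.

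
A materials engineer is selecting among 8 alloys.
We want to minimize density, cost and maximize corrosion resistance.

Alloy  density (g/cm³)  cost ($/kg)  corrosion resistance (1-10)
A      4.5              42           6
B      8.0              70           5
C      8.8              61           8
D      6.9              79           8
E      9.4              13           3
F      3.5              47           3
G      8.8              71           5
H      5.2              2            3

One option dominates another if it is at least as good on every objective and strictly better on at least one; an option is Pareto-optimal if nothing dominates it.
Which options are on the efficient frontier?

A, C, D, F, H

A: not dominated.
B: dominated by A (density 4.5≤8.0, cost 42≤70, corrosion resistance 6≥5).
C: not dominated.
D: not dominated.
E: dominated by H (density 5.2≤9.4, cost 2≤13, corrosion resistance 3≥3).
F: not dominated (best density).
G: dominated by A (density 4.5≤8.8, cost 42≤71, corrosion resistance 6≥5).
H: not dominated (best cost).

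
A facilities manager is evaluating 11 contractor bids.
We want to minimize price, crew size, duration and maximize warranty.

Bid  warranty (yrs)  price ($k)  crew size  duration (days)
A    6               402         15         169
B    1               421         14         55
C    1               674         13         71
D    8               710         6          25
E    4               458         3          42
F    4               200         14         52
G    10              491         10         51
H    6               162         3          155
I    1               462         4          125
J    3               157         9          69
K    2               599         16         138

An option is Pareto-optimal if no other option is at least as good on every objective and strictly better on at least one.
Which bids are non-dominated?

D, E, F, G, H, J

A: dominated by H (warranty 6≥6, price 162≤402, crew size 3≤15, duration 155≤169).
B: dominated by F (warranty 4≥1, price 200≤421, crew size 14≤14, duration 52≤55).
C: dominated by E (warranty 4≥1, price 458≤674, crew size 3≤13, duration 42≤71).
D: not dominated (best duration).
E: not dominated.
F: not dominated.
G: not dominated (best warranty).
H: not dominated.
I: dominated by E (warranty 4≥1, price 458≤462, crew size 3≤4, duration 42≤125).
J: not dominated (best price).
K: dominated by E (warranty 4≥2, price 458≤599, crew size 3≤16, duration 42≤138).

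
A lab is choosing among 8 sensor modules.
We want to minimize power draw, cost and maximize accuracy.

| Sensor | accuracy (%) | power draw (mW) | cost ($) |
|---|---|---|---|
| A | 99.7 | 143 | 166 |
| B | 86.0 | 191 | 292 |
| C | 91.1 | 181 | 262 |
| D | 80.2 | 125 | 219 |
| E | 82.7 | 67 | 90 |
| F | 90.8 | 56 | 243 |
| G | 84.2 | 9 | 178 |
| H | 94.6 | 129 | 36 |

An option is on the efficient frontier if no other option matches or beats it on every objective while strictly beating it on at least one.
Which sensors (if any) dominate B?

A: accuracy 99.7≥86.0, power draw 143≤191, cost 166≤292 — dominates B.
C: accuracy 91.1≥86.0, power draw 181≤191, cost 262≤292 — dominates B.
F: accuracy 90.8≥86.0, power draw 56≤191, cost 243≤292 — dominates B.
H: accuracy 94.6≥86.0, power draw 129≤191, cost 36≤292 — dominates B.
Others (D, E, G) are each worse than B on at least one objective.

A, C, F, H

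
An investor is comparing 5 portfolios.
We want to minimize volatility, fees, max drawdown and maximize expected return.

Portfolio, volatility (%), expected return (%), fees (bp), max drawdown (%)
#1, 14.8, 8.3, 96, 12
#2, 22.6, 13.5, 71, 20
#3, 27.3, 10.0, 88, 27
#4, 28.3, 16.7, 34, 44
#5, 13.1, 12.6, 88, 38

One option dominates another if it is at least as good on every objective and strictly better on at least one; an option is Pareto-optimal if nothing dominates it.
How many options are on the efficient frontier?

#1: not dominated (best max drawdown).
#2: not dominated.
#3: dominated by #2 (volatility 22.6≤27.3, expected return 13.5≥10.0, fees 71≤88, max drawdown 20≤27).
#4: not dominated (best expected return).
#5: not dominated (best volatility).
Pareto-optimal: #1, #2, #4, #5 → 4.

4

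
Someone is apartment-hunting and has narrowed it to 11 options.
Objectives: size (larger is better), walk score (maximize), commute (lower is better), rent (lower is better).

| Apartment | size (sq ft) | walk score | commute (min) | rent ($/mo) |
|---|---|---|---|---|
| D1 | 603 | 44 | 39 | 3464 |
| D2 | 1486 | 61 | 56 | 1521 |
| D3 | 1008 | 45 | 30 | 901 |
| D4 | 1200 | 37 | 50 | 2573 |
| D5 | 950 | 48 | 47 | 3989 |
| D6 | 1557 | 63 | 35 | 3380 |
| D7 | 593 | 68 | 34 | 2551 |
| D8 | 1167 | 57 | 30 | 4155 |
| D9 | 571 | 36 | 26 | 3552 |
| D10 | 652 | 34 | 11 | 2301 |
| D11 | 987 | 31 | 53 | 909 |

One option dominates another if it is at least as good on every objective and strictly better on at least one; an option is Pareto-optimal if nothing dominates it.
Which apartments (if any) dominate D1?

D3: size 1008≥603, walk score 45≥44, commute 30≤39, rent 901≤3464 — dominates D1.
D6: size 1557≥603, walk score 63≥44, commute 35≤39, rent 3380≤3464 — dominates D1.
Others (D2, D4, D5, D7, D8, D9, D10, D11) are each worse than D1 on at least one objective.

D3, D6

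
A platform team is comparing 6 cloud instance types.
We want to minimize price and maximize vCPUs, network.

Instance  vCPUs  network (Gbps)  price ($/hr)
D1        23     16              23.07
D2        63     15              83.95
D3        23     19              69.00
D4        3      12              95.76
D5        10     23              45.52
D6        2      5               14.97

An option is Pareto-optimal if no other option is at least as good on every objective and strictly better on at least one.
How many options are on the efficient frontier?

D1: not dominated.
D2: not dominated (best vCPUs).
D3: not dominated.
D4: dominated by D1 (vCPUs 23≥3, network 16≥12, price 23.07≤95.76).
D5: not dominated (best network).
D6: not dominated (best price).
Pareto-optimal: D1, D2, D3, D5, D6 → 5.

5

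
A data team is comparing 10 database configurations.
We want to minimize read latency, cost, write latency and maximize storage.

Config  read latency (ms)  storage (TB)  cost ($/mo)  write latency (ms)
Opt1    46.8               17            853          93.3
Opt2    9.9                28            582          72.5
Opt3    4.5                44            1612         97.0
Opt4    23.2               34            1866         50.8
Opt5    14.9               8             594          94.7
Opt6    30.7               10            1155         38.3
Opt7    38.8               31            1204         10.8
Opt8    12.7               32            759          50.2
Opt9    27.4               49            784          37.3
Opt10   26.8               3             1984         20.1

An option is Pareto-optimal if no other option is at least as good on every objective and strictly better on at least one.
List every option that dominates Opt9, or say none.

Opt1: worse on read latency (46.8 vs 27.4).
Opt2: worse on storage (28 vs 49).
Opt3: worse on storage (44 vs 49).
Opt4: worse on storage (34 vs 49).
Opt5: worse on storage (8 vs 49).
Opt6: worse on read latency (30.7 vs 27.4).
Opt7: worse on read latency (38.8 vs 27.4).
Opt8: worse on storage (32 vs 49).
Opt10: worse on storage (3 vs 49).
No option dominates Opt9.

none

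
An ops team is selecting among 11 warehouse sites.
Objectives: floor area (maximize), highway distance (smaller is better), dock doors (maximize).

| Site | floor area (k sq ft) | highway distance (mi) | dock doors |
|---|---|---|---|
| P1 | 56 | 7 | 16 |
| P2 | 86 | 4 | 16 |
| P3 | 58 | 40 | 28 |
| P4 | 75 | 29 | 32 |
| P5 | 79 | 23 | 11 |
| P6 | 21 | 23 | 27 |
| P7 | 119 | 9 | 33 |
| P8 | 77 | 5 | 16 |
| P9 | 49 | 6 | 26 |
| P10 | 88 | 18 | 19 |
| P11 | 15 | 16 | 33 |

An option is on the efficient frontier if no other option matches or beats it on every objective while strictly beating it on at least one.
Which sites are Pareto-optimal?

P1: dominated by P2 (floor area 86≥56, highway distance 4≤7, dock doors 16≥16).
P2: not dominated (best highway distance).
P3: dominated by P4 (floor area 75≥58, highway distance 29≤40, dock doors 32≥28).
P4: dominated by P7 (floor area 119≥75, highway distance 9≤29, dock doors 33≥32).
P5: dominated by P2 (floor area 86≥79, highway distance 4≤23, dock doors 16≥11).
P6: dominated by P7 (floor area 119≥21, highway distance 9≤23, dock doors 33≥27).
P7: not dominated (best floor area).
P8: dominated by P2 (floor area 86≥77, highway distance 4≤5, dock doors 16≥16).
P9: not dominated.
P10: dominated by P7 (floor area 119≥88, highway distance 9≤18, dock doors 33≥19).
P11: dominated by P7 (floor area 119≥15, highway distance 9≤16, dock doors 33≥33).

P2, P7, P9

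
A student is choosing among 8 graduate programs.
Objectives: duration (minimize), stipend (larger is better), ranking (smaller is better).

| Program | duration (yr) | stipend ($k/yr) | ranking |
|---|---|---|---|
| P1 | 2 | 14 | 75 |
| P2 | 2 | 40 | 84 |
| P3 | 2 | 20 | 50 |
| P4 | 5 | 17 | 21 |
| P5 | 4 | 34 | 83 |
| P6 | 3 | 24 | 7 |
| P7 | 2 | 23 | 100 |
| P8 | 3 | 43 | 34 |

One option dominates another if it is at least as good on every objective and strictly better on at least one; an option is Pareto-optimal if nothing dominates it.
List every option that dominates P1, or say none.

P3

P3: duration 2≤2, stipend 20≥14, ranking 50≤75 — dominates P1.
Others (P2, P4, P5, P6, P7, P8) are each worse than P1 on at least one objective.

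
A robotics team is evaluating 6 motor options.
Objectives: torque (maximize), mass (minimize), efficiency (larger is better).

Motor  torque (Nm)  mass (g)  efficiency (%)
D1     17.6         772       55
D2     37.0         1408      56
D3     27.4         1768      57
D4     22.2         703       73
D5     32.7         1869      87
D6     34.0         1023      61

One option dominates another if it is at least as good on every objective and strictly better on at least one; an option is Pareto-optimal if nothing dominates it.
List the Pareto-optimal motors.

D1: dominated by D4 (torque 22.2≥17.6, mass 703≤772, efficiency 73≥55).
D2: not dominated (best torque).
D3: dominated by D6 (torque 34.0≥27.4, mass 1023≤1768, efficiency 61≥57).
D4: not dominated (best mass).
D5: not dominated (best efficiency).
D6: not dominated.

D2, D4, D5, D6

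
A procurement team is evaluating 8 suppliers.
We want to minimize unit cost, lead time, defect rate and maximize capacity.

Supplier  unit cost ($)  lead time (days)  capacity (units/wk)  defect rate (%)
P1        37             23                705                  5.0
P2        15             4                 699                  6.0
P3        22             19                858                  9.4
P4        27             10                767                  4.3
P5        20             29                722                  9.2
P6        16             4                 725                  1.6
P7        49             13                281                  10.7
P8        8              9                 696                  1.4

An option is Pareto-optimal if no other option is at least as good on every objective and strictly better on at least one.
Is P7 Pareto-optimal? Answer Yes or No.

No

P2 vs P7: unit cost 15≤49, lead time 4≤13, capacity 699≥281, defect rate 6.0≤10.7 — P2 is at least as good on every objective and strictly better on at least one, so P2 dominates P7.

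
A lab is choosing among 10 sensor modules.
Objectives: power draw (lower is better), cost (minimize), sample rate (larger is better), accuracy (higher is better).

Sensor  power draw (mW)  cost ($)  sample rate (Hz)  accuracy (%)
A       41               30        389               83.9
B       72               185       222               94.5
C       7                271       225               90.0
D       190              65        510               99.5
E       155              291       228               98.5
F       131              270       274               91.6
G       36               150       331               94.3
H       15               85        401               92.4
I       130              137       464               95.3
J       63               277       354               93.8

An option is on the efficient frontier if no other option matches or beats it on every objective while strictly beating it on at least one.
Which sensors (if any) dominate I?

A: worse on sample rate (389 vs 464).
B: worse on cost (185 vs 137).
C: worse on cost (271 vs 137).
D: worse on power draw (190 vs 130).
E: worse on power draw (155 vs 130).
F: worse on power draw (131 vs 130).
G: worse on cost (150 vs 137).
H: worse on sample rate (401 vs 464).
J: worse on cost (277 vs 137).
No option dominates I.

none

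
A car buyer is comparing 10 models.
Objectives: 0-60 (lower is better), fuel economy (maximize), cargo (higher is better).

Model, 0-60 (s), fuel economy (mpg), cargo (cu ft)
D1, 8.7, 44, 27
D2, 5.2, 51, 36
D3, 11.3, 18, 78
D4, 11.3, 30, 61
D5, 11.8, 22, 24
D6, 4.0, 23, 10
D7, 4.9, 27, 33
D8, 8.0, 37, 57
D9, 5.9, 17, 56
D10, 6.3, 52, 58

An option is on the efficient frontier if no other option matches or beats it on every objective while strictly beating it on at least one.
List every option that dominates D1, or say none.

D2: 0-60 5.2≤8.7, fuel economy 51≥44, cargo 36≥27 — dominates D1.
D10: 0-60 6.3≤8.7, fuel economy 52≥44, cargo 58≥27 — dominates D1.
Others (D3, D4, D5, D6, D7, D8, D9) are each worse than D1 on at least one objective.

D2, D10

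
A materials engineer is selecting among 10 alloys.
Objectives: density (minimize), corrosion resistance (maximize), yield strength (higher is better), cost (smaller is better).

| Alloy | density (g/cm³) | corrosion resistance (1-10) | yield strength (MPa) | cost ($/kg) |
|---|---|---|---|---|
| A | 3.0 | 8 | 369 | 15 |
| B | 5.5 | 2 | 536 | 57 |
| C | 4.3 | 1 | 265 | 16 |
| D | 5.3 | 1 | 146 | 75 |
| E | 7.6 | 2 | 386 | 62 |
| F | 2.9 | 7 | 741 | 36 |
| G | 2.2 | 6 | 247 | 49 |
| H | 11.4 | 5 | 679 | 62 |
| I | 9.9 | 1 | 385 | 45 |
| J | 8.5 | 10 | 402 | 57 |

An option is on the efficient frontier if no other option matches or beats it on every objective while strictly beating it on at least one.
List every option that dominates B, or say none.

F: density 2.9≤5.5, corrosion resistance 7≥2, yield strength 741≥536, cost 36≤57 — dominates B.
Others (A, C, D, E, G, H, I, J) are each worse than B on at least one objective.

F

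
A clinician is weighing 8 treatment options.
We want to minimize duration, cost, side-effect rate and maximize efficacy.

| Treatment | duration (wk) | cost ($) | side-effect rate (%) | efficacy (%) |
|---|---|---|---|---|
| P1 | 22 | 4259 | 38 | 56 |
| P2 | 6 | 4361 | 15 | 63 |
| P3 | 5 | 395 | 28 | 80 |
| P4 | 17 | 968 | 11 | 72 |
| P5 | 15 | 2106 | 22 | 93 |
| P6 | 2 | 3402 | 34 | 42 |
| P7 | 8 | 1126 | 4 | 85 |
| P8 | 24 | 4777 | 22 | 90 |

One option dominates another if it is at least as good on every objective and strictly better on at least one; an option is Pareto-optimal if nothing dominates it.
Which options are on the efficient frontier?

P1: dominated by P3 (duration 5≤22, cost 395≤4259, side-effect rate 28≤38, efficacy 80≥56).
P2: not dominated.
P3: not dominated (best cost).
P4: not dominated.
P5: not dominated (best efficacy).
P6: not dominated (best duration).
P7: not dominated (best side-effect rate).
P8: dominated by P5 (duration 15≤24, cost 2106≤4777, side-effect rate 22≤22, efficacy 93≥90).

P2, P3, P4, P5, P6, P7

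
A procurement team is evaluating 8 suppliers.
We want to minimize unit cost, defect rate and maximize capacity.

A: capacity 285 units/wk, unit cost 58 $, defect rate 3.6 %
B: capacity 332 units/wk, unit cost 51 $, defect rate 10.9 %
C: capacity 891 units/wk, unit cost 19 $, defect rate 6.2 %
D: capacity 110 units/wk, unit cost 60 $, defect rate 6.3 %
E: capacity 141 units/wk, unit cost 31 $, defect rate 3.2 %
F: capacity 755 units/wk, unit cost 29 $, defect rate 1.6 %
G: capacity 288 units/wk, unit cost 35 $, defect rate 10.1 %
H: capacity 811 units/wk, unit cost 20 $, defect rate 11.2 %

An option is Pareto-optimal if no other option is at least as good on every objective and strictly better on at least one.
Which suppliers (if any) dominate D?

A: capacity 285≥110, unit cost 58≤60, defect rate 3.6≤6.3 — dominates D.
C: capacity 891≥110, unit cost 19≤60, defect rate 6.2≤6.3 — dominates D.
E: capacity 141≥110, unit cost 31≤60, defect rate 3.2≤6.3 — dominates D.
F: capacity 755≥110, unit cost 29≤60, defect rate 1.6≤6.3 — dominates D.
Others (B, G, H) are each worse than D on at least one objective.

A, C, E, F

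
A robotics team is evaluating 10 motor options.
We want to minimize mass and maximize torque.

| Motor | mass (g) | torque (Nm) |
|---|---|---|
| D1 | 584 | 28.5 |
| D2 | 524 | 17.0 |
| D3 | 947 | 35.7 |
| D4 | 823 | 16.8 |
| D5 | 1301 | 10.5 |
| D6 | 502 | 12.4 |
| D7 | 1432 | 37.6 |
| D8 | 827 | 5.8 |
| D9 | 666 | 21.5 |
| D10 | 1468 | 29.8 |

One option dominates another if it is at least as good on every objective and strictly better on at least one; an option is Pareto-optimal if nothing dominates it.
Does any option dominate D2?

No

D1: worse on mass (584 vs 524).
D3: worse on mass (947 vs 524).
D4: worse on mass (823 vs 524).
D5: worse on mass (1301 vs 524).
D6: worse on torque (12.4 vs 17.0).
D7: worse on mass (1432 vs 524).
D8: worse on mass (827 vs 524).
D9: worse on mass (666 vs 524).
D10: worse on mass (1468 vs 524).
No option is at least as good as D2 on every objective and strictly better on one.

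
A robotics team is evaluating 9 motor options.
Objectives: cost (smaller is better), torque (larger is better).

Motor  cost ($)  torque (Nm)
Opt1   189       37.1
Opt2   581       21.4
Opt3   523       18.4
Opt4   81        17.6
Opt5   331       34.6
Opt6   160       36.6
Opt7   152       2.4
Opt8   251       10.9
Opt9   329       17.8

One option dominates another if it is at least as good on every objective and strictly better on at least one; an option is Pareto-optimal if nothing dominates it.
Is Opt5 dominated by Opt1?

Opt1 vs Opt5: cost 189≤331, torque 37.1≥34.6 — Opt1 is at least as good on every objective with at least one strict improvement.

Yes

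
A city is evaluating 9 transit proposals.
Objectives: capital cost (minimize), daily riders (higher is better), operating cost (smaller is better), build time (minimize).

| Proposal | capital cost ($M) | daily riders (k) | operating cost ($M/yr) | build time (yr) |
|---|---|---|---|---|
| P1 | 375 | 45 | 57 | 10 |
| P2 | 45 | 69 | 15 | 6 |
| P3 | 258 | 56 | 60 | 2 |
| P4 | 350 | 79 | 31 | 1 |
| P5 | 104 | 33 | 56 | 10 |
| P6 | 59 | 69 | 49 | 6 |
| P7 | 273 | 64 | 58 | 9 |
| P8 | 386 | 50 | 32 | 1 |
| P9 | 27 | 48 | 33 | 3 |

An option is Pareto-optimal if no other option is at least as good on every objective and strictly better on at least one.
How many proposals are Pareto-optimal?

P1: dominated by P2 (capital cost 45≤375, daily riders 69≥45, operating cost 15≤57, build time 6≤10).
P2: not dominated (best operating cost).
P3: not dominated.
P4: not dominated (best daily riders).
P5: dominated by P2 (capital cost 45≤104, daily riders 69≥33, operating cost 15≤56, build time 6≤10).
P6: dominated by P2 (capital cost 45≤59, daily riders 69≥69, operating cost 15≤49, build time 6≤6).
P7: dominated by P2 (capital cost 45≤273, daily riders 69≥64, operating cost 15≤58, build time 6≤9).
P8: dominated by P4 (capital cost 350≤386, daily riders 79≥50, operating cost 31≤32, build time 1≤1).
P9: not dominated (best capital cost).
Pareto-optimal: P2, P3, P4, P9 → 4.

4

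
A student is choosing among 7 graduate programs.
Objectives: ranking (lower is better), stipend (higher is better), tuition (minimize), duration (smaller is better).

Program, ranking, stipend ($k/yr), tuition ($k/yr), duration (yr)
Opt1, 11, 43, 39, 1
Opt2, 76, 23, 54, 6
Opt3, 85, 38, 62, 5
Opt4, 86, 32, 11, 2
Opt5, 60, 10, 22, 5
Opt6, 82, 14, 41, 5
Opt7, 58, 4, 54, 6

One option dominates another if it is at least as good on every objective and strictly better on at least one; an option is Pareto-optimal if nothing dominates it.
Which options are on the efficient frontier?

Opt1: not dominated (best ranking).
Opt2: dominated by Opt1 (ranking 11≤76, stipend 43≥23, tuition 39≤54, duration 1≤6).
Opt3: dominated by Opt1 (ranking 11≤85, stipend 43≥38, tuition 39≤62, duration 1≤5).
Opt4: not dominated (best tuition).
Opt5: not dominated.
Opt6: dominated by Opt1 (ranking 11≤82, stipend 43≥14, tuition 39≤41, duration 1≤5).
Opt7: dominated by Opt1 (ranking 11≤58, stipend 43≥4, tuition 39≤54, duration 1≤6).

Opt1, Opt4, Opt5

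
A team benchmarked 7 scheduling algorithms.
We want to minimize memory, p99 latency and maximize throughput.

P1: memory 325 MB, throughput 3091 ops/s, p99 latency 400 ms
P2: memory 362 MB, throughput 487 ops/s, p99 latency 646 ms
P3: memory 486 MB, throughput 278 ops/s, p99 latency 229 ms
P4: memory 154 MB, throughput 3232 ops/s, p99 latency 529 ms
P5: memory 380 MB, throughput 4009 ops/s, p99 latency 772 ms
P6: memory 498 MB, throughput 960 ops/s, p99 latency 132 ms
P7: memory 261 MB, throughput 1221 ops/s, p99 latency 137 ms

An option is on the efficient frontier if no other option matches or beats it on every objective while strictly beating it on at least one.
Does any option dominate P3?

P7 vs P3: memory 261≤486, throughput 1221≥278, p99 latency 137≤229 — P7 is at least as good on every objective and strictly better on at least one, so P7 dominates P3.

Yes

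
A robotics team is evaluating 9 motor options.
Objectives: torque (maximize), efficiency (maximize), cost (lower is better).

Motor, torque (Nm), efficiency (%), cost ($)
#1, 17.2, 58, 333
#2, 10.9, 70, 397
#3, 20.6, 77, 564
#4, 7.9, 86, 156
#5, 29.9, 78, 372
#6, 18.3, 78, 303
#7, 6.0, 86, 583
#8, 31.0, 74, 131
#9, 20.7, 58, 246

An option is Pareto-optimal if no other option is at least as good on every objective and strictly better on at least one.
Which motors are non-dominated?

#4, #5, #6, #8

#1: dominated by #6 (torque 18.3≥17.2, efficiency 78≥58, cost 303≤333).
#2: dominated by #5 (torque 29.9≥10.9, efficiency 78≥70, cost 372≤397).
#3: dominated by #5 (torque 29.9≥20.6, efficiency 78≥77, cost 372≤564).
#4: not dominated.
#5: not dominated.
#6: not dominated.
#7: dominated by #4 (torque 7.9≥6.0, efficiency 86≥86, cost 156≤583).
#8: not dominated (best torque).
#9: dominated by #8 (torque 31.0≥20.7, efficiency 74≥58, cost 131≤246).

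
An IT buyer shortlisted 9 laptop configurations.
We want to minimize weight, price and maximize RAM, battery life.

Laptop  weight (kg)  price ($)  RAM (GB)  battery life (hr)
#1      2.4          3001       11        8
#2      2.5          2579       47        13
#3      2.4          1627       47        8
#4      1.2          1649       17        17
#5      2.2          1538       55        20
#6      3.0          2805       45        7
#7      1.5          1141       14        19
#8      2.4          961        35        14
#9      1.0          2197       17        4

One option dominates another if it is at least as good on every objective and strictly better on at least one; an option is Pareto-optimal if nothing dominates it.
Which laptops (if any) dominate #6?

#2, #3, #5

#2: weight 2.5≤3.0, price 2579≤2805, RAM 47≥45, battery life 13≥7 — dominates #6.
#3: weight 2.4≤3.0, price 1627≤2805, RAM 47≥45, battery life 8≥7 — dominates #6.
#5: weight 2.2≤3.0, price 1538≤2805, RAM 55≥45, battery life 20≥7 — dominates #6.
Others (#1, #4, #7, #8, #9) are each worse than #6 on at least one objective.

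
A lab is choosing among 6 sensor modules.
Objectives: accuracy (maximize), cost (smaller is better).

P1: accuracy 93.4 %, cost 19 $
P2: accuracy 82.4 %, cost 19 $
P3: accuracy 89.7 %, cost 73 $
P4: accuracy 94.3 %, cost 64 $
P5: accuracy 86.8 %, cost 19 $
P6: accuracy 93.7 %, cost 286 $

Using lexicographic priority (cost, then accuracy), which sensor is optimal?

First minimize cost: best is 19, kept {P1, P2, P5}.
Then maximize accuracy: best is 93.4, kept {P1}.

P1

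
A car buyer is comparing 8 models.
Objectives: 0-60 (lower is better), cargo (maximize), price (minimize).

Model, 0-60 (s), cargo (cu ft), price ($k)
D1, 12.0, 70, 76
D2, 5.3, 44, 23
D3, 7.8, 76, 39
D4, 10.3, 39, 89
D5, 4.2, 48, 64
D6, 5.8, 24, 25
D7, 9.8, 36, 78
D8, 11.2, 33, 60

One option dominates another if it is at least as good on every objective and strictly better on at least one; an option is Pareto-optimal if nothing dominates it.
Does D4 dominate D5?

D4 vs D5: D4 is worse on 0-60 (10.3 vs 4.2), so it does not dominate D5.

No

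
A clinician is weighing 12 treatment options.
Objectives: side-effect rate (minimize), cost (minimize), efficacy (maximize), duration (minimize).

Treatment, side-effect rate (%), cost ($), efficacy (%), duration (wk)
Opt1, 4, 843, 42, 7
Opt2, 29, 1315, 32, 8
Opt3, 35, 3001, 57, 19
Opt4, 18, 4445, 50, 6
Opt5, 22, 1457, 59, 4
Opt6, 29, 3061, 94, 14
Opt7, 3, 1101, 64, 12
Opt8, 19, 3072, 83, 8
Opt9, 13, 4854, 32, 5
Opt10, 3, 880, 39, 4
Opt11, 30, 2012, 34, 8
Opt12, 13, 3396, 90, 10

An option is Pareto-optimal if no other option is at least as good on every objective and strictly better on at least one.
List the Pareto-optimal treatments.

Opt1: not dominated (best cost).
Opt2: dominated by Opt1 (side-effect rate 4≤29, cost 843≤1315, efficacy 42≥32, duration 7≤8).
Opt3: dominated by Opt5 (side-effect rate 22≤35, cost 1457≤3001, efficacy 59≥57, duration 4≤19).
Opt4: not dominated.
Opt5: not dominated.
Opt6: not dominated (best efficacy).
Opt7: not dominated.
Opt8: not dominated.
Opt9: dominated by Opt10 (side-effect rate 3≤13, cost 880≤4854, efficacy 39≥32, duration 4≤5).
Opt10: not dominated.
Opt11: dominated by Opt1 (side-effect rate 4≤30, cost 843≤2012, efficacy 42≥34, duration 7≤8).
Opt12: not dominated.

Opt1, Opt4, Opt5, Opt6, Opt7, Opt8, Opt10, Opt12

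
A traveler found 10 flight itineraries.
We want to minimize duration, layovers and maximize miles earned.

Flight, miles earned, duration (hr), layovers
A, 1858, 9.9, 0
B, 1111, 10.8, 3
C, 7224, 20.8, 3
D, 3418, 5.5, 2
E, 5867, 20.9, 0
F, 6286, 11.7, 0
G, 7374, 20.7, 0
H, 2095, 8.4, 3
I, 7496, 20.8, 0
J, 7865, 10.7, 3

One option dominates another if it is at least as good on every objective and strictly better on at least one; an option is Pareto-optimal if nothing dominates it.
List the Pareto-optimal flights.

A: not dominated.
B: dominated by A (miles earned 1858≥1111, duration 9.9≤10.8, layovers 0≤3).
C: dominated by G (miles earned 7374≥7224, duration 20.7≤20.8, layovers 0≤3).
D: not dominated (best duration).
E: dominated by F (miles earned 6286≥5867, duration 11.7≤20.9, layovers 0≤0).
F: not dominated.
G: not dominated.
H: dominated by D (miles earned 3418≥2095, duration 5.5≤8.4, layovers 2≤3).
I: not dominated.
J: not dominated (best miles earned).

A, D, F, G, I, J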